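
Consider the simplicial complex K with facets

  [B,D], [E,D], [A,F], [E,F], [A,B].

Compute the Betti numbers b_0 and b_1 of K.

K has 5 vertices, 5 edges.
rank ∂_0 = 0, rank ∂_1 = 4 ⇒ b_0 = 5 − 0 − 4 = 1; all invariant factors of ∂_1 are 1 so no torsion. So H_0 ≅ Z.
rank ∂_1 = 4, rank ∂_2 = 0 ⇒ b_1 = 5 − 4 − 0 = 1. So H_1 ≅ Z.

b_0 = 1, b_1 = 1.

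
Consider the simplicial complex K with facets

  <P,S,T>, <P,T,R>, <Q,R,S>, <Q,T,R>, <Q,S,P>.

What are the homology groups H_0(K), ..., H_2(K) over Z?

H_0 = Z,  H_1 = Z,  H_2 = 0.

We work with the vertex ordering P < Q < R < S < T. The simplices of K, each written with vertices in increasing order, are:

  0-simplices (5): P, Q, R, S, T
  1-simplices (10): PQ, PR, PS, PT, QR, QS, QT, RS, RT, ST
  2-simplices (5): PQS, PRT, PST, QRS, QRT

giving chain groups C_0 ≅ Z^5, C_1 ≅ Z^10, C_2 ≅ Z^5.

The boundary map ∂_1: C_1 → C_0 is given by ∂[p,q] = [q] − [p].
This gives a 5×10 integer matrix of rank 4; reducing to Smith normal form yields diagonal entries (1,1,1,1).

Boundary ∂_2: C_2 → C_1 acts by ∂[p,q,r] = [q,r] − [p,r] + [p,q]. For instance
  ∂QRT = RT − QT + QR,
  ∂PRT = RT − PT + PR.
This gives a 10×5 integer matrix of rank 5; reducing to Smith normal form yields diagonal entries (1,1,1,1,1).

Now H_k = ker ∂_k / im ∂_{k+1}, so:

  H_0: rank C_0 − rank ∂_1 = 5 − 4 = 1, and the invariant factors of ∂_1 are all 1, so H_0 = Z.
  H_1: rank ker ∂_1 − rank ∂_2 = (10 − 4) − 5 = 1, and the invariant factors of ∂_2 are all 1, so H_1 = Z.
  H_2: rank ker ∂_2 − rank ∂_3 = (5 − 5) − 0 = 0, and there is no ∂_3, so H_2 = 0.

As a check, the Euler characteristic is 5 − 10 + 5 = 0, which agrees with 1 − 1 + 0 = 0.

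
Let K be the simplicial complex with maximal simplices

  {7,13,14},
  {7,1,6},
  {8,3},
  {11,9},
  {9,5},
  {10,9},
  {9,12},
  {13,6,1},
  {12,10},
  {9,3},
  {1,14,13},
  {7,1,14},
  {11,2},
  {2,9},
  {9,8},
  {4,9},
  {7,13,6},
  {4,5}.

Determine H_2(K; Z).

H_2 = Z.

Fix the vertex order 1 < 2 < 3 < 4 < 5 < 6 < 7 < 8 < 9 < 10 < 11 < 12 < 13 < 14 and write every simplex with vertices in increasing order. Then dim K = 2 and the simplices of K are:

  0-simplices (14): [1], [2], [3], [4], [5], [6], [7], [8], [9], [10], [11], [12], [13], [14]
  1-simplices (21): [1,6], [1,7], [1,13], [1,14], [2,9], [2,11], [3,8], [3,9], [4,5], [4,9], [5,9], [6,7], [6,13], [7,13], [7,14], [8,9], [9,10], [9,11], [9,12], [10,12], [13,14]
  2-simplices (6): [1,6,7], [1,6,13], [1,7,14], [1,13,14], [6,7,13], [7,13,14]

giving chain groups C_0 ≅ Z^14, C_1 ≅ Z^21, C_2 ≅ Z^6.

Boundary ∂_1: C_1 → C_0 maps an edge to its endpoints' difference, ∂[p,q] = q − p. For instance
  ∂[10,12] = [12] − [10].
The resulting 14×21 matrix has rank 12, and its Smith normal form has invariant factors (1,1,1,1,1,1,1,1,1,1,1,1).

Boundary ∂_2: C_2 → C_1 maps a triangle to the signed sum of its edges. For instance
  ∂[1,6,13] = [6,13] − [1,13] + [1,6],
  ∂[1,13,14] = [13,14] − [1,14] + [1,13].
The 21×6 boundary matrix has rank 5 and Smith normal form diag(1,1,1,1,1).

Reading off H_k = ker ∂_k / im ∂_{k+1}:

  H_2: rank ker ∂_2 − rank ∂_3 = (6 − 5) − 0 = 1, and there is no ∂_3, so H_2 = Z.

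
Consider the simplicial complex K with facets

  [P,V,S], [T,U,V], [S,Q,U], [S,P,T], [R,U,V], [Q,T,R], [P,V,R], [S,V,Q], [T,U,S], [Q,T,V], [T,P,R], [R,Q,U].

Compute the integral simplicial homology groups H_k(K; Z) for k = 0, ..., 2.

Take the total order P < Q < R < S < T < U < V on the vertex set. Then K (dimension 2) consists of the simplices:

  0-simplices (7): P, Q, R, S, T, U, V
  1-simplices (18): PR, PS, PT, PV, QR, QS, QT, QU, QV, RT, RU, RV, ST, SU, SV, TU, TV, UV
  2-simplices (12): PRT, PRV, PST, PSV, QRT, QRU, QSU, QSV, QTV, RUV, STU, TUV

so the chain groups are C_0 ≅ Z^7, C_1 ≅ Z^18, C_2 ≅ Z^12.

∂_1: C_1 → C_0 maps an edge to its endpoints' difference, ∂[p,q] = q − p. For instance
  ∂PV = V − P.
The resulting 7×18 matrix has rank 6, and its Smith normal form has invariant factors (1,1,1,1,1,1).

The boundary map ∂_2: C_2 → C_1 acts by ∂[p,q,r] = [q,r] − [p,r] + [p,q]. For instance
  ∂QRU = RU − QU + QR,
  ∂PST = ST − PT + PS.
The resulting 18×12 matrix has rank 12, and its Smith normal form has invariant factors (1,1,1,1,1,1,1,1,1,1,1,2).

Now H_k = ker ∂_k / im ∂_{k+1}, so:

  H_0: rank C_0 − rank ∂_1 = 7 − 6 = 1, and the invariant factors of ∂_1 are all 1, so H_0 ≅ Z.
  H_1: rank ker ∂_1 − rank ∂_2 = (18 − 6) − 12 = 0, and ∂_2 has invariant factor 2 > 1, so H_1 ≅ Z/2.
  H_2: rank ker ∂_2 − rank ∂_3 = (12 − 12) − 0 = 0, and there is no ∂_3, so H_2 ≅ 0.

H_0 ≅ Z,  H_1 ≅ Z/2,  H_2 = 0.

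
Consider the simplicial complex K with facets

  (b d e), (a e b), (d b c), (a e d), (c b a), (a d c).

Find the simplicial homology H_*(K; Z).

H_0 = Z,  H_1 = 0,  H_2 = Z.

Fix the vertex order a < b < c < d < e and write every simplex with vertices in increasing order. Then dim K = 2 and the simplices of K are:

  0-simplices (5): a, b, c, d, e
  1-simplices (9): ab, ac, ad, ae, bc, bd, be, cd, de
  2-simplices (6): abc, abe, acd, ade, bcd, bde

so the chain groups are C_0 ≅ Z^5, C_1 ≅ Z^9, C_2 ≅ Z^6.

The boundary map ∂_1: C_1 → C_0 is given by ∂[p,q] = [q] − [p].
The resulting 5×9 matrix has rank 4, and its Smith normal form has invariant factors (1,1,1,1).

The boundary map ∂_2: C_2 → C_1 sends each 2-simplex [p,q,r] to [q,r] − [p,r] + [p,q]. For instance
  ∂bde = de − be + bd,
  ∂ade = de − ae + ad.
This gives a 9×6 integer matrix of rank 5; reducing to Smith normal form yields diagonal entries (1,1,1,1,1).

From H_k ≅ ker(∂_k) / im(∂_{k+1}) we obtain:

  H_0: rank C_0 − rank ∂_1 = 5 − 4 = 1, and the invariant factors of ∂_1 are all 1, so H_0 ≅ Z.
  H_1: rank ker ∂_1 − rank ∂_2 = (9 − 4) − 5 = 0, and the invariant factors of ∂_2 are all 1, so H_1 ≅ 0.
  H_2: rank ker ∂_2 − rank ∂_3 = (6 − 5) − 0 = 1, and there is no ∂_3, so H_2 ≅ Z.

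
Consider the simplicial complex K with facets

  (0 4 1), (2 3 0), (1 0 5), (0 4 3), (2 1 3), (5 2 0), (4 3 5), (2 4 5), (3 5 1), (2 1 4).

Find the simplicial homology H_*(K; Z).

Fix the vertex order 0 < 1 < 2 < 3 < 4 < 5 and write every simplex with vertices in increasing order. Then dim K = 2 and the simplices of K are:

  0-simplices (6): [0], [1], [2], [3], [4], [5]
  1-simplices (15): [0,1], [0,2], [0,3], [0,4], [0,5], [1,2], [1,3], [1,4], [1,5], [2,3], [2,4], [2,5], [3,4], [3,5], [4,5]
  2-simplices (10): [0,1,4], [0,1,5], [0,2,3], [0,2,5], [0,3,4], [1,2,3], [1,2,4], [1,3,5], [2,4,5], [3,4,5]

so the chain groups are C_0 ≅ Z^6, C_1 ≅ Z^15, C_2 ≅ Z^10.

∂_1: C_1 → C_0 maps an edge to its endpoints' difference, ∂[p,q] = q − p. For instance
  ∂[0,1] = [1] − [0].
The resulting 6×15 matrix has rank 5, and its Smith normal form has invariant factors (1,1,1,1,1).

∂_2: C_2 → C_1 maps a triangle to the signed sum of its edges. For instance
  ∂[1,3,5] = [3,5] − [1,5] + [1,3],
  ∂[0,2,5] = [2,5] − [0,5] + [0,2].
The 15×10 boundary matrix has rank 10 and Smith normal form diag(1,1,1,1,1,1,1,1,1,2).

Computing H_k = (kernel of ∂_k) / (image of ∂_{k+1}):

  H_0: rank C_0 − rank ∂_1 = 6 − 5 = 1, and the invariant factors of ∂_1 are all 1, so H_0 = Z.
  H_1: rank ker ∂_1 − rank ∂_2 = (15 − 5) − 10 = 0, and ∂_2 has invariant factor 2 > 1, so H_1 = Z/2.
  H_2: rank ker ∂_2 − rank ∂_3 = (10 − 10) − 0 = 0, and there is no ∂_3, so H_2 = 0.

As a check, the Euler characteristic is 6 − 15 + 10 = 1, which agrees with 1 − 0 + 0 = 1.

H_0 = Z,  H_1 = Z/2,  H_2 = 0.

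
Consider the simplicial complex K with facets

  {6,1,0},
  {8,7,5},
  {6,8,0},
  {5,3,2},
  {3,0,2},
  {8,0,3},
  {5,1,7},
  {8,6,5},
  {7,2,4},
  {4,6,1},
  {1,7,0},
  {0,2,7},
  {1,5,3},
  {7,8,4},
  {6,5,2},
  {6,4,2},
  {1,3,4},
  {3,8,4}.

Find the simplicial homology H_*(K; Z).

H_0 = Z,  H_1 = Z^2,  H_2 = Z.

Take the total order 0 < 1 < 2 < 3 < 4 < 5 < 6 < 7 < 8 on the vertex set. Then K (dimension 2) consists of the simplices:

  0-simplices (9): [0], [1], [2], [3], [4], [5], [6], [7], [8]
  1-simplices (27): (27 of them)
  2-simplices (18): [0,1,6], [0,1,7], [0,2,3], [0,2,7], [0,3,8], [0,6,8], [1,3,4], [1,3,5], [1,4,6], [1,5,7], [2,3,5], [2,4,6], [2,4,7], [2,5,6], [3,4,8], [4,7,8], [5,6,8], [5,7,8]

Hence C_0 ≅ Z^9, C_1 ≅ Z^27, C_2 ≅ Z^18.

∂_1: C_1 → C_0 sends each edge [p,q] (with p < q) to q − p.
The resulting 9×27 matrix has rank 8, and its Smith normal form has invariant factors (1,1,1,1,1,1,1,1).

Boundary ∂_2: C_2 → C_1 sends each 2-simplex [p,q,r] to [q,r] − [p,r] + [p,q]. For instance
  ∂[0,6,8] = [6,8] − [0,8] + [0,6],
  ∂[3,4,8] = [4,8] − [3,8] + [3,4].
The resulting 27×18 matrix has rank 17, and its Smith normal form has invariant factors (1,1,1,1,1,1,1,1,1,1,1,1,1,1,1,1,1).

Computing H_k = (kernel of ∂_k) / (image of ∂_{k+1}):

  H_0: rank C_0 − rank ∂_1 = 9 − 8 = 1, and the invariant factors of ∂_1 are all 1, so H_0 ≅ Z.
  H_1: rank ker ∂_1 − rank ∂_2 = (27 − 8) − 17 = 2, and the invariant factors of ∂_2 are all 1, so H_1 ≅ Z^2.
  H_2: rank ker ∂_2 − rank ∂_3 = (18 − 17) − 0 = 1, and there is no ∂_3, so H_2 ≅ Z.

(K is a triangulation of the torus T^2.)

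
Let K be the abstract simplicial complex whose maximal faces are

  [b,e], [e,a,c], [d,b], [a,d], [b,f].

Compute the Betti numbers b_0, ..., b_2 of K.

b_0 = 1, b_1 = 1, b_2 = 0.

Fix the vertex order a < b < c < d < e < f and write every simplex with vertices in increasing order. Then dim K = 2 and the simplices of K are:

  0-simplices (6): a, b, c, d, e, f
  1-simplices (7): ac, ad, ae, bd, be, bf, ce
  2-simplices (1): ace

giving chain groups C_0 ≅ Z^6, C_1 ≅ Z^7, C_2 ≅ Z^1.

Boundary ∂_1: C_1 → C_0 maps an edge to its endpoints' difference, ∂[p,q] = q − p.
As a 6×7 matrix over Z this has rank 5, with invariant factors (1,1,1,1,1).

The boundary map ∂_2: C_2 → C_1 sends each 2-simplex [p,q,r] to [q,r] − [p,r] + [p,q]. For instance
  ∂ace = ce − ae + ac.
The resulting 7×1 matrix has rank 1, and its Smith normal form has invariant factors (1).

From H_k ≅ ker(∂_k) / im(∂_{k+1}) we obtain:

  H_0: rank C_0 − rank ∂_1 = 6 − 5 = 1, and the invariant factors of ∂_1 are all 1, so H_0 = Z.
  H_1: rank ker ∂_1 − rank ∂_2 = (7 − 5) − 1 = 1, and the invariant factors of ∂_2 are all 1, so H_1 = Z.
  H_2: rank ker ∂_2 − rank ∂_3 = (1 − 1) − 0 = 0, and there is no ∂_3, so H_2 = 0.

As a check, the Euler characteristic is 6 − 7 + 1 = 0, which agrees with 1 − 1 + 0 = 0.

Hence the Betti numbers are b_0 = 1, b_1 = 1, b_2 = 0.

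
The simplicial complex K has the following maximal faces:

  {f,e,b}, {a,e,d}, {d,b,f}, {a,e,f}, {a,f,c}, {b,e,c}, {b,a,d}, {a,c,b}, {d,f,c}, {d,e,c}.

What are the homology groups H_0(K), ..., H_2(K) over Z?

H_0 = Z,  H_1 = Z/2Z,  H_2 = 0.

K has 6 vertices, 15 edges, 10 triangles.
rank ∂_0 = 0, rank ∂_1 = 5 ⇒ b_0 = 6 − 0 − 5 = 1; all invariant factors of ∂_1 are 1 so no torsion. So H_0 = Z.
rank ∂_1 = 5, rank ∂_2 = 10 ⇒ b_1 = 15 − 5 − 10 = 0; ∂_2 has invariant factor(s) [2] giving torsion. So H_1 = Z/2Z.
rank ∂_2 = 10, rank ∂_3 = 0 ⇒ b_2 = 10 − 10 − 0 = 0. So H_2 = 0.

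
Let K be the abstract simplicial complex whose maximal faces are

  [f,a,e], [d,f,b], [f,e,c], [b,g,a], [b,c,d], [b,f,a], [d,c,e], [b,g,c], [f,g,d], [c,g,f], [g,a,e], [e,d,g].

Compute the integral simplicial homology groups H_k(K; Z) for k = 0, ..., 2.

H_0 = Z,  H_1 = Z_2,  H_2 = 0.

We work with the vertex ordering a < b < c < d < e < f < g. The simplices of K, each written with vertices in increasing order, are:

  0-simplices (7): a, b, c, d, e, f, g
  1-simplices (18): ab, ae, af, ag, bc, bd, bf, bg, cd, ce, cf, cg, de, df, dg, ef, eg, fg
  2-simplices (12): abf, abg, aef, aeg, bcd, bcg, bdf, cde, cef, cfg, deg, dfg

Hence C_0 ≅ Z^7, C_1 ≅ Z^18, C_2 ≅ Z^12.

Boundary ∂_1: C_1 → C_0 sends each edge [p,q] (with p < q) to q − p. For instance
  ∂fg = g − f.
As a 7×18 matrix over Z this has rank 6, with invariant factors (1,1,1,1,1,1).

Boundary ∂_2: C_2 → C_1 sends each 2-simplex [p,q,r] to [q,r] − [p,r] + [p,q]. For instance
  ∂cef = ef − cf + ce,
  ∂dfg = fg − dg + df.
This gives a 18×12 integer matrix of rank 12; reducing to Smith normal form yields diagonal entries (1,1,1,1,1,1,1,1,1,1,1,2).

Now H_k = ker ∂_k / im ∂_{k+1}, so:

  H_0: rank C_0 − rank ∂_1 = 7 − 6 = 1, and the invariant factors of ∂_1 are all 1, so H_0 = Z.
  H_1: rank ker ∂_1 − rank ∂_2 = (18 − 6) − 12 = 0, and ∂_2 has invariant factor 2 > 1, so H_1 = Z_2.
  H_2: rank ker ∂_2 − rank ∂_3 = (12 − 12) − 0 = 0, and there is no ∂_3, so H_2 = 0.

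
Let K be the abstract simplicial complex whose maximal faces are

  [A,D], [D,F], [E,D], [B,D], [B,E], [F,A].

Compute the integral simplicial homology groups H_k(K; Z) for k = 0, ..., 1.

H_0 ≅ Z,  H_1 ≅ Z^2.

K has 5 vertices, 6 edges.
rank ∂_0 = 0, rank ∂_1 = 4 ⇒ b_0 = 5 − 0 − 4 = 1; all invariant factors of ∂_1 are 1 so no torsion. So H_0 = Z.
rank ∂_1 = 4, rank ∂_2 = 0 ⇒ b_1 = 6 − 4 − 0 = 2. So H_1 = Z^2.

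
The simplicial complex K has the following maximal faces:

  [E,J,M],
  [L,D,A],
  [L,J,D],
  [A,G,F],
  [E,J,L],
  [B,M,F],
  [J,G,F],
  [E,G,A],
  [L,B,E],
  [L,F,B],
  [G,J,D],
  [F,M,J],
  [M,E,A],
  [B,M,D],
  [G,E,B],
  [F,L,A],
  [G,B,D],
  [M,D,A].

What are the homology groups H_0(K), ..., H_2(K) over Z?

Fix the vertex order A < B < D < E < F < G < J < L < M and write every simplex with vertices in increasing order. Then dim K = 2 and the simplices of K are:

  0-simplices (9): A, B, D, E, F, G, J, L, M
  1-simplices (27): AD, AE, AF, AG, AL, AM, BD, BE, BF, BG, BL, BM, DG, DJ, DL, DM, EG, EJ, EL, EM, FG, FJ, FL, FM, GJ, JL, JM
  2-simplices (18): ADL, ADM, AEG, AEM, AFG, AFL, BDG, BDM, BEG, BEL, BFL, BFM, DGJ, DJL, EJL, EJM, FGJ, FJM

giving chain groups C_0 ≅ Z^9, C_1 ≅ Z^27, C_2 ≅ Z^18.

The boundary map ∂_1: C_1 → C_0 sends each edge [p,q] (with p < q) to q − p. For instance
  ∂BD = D − B.
This gives a 9×27 integer matrix of rank 8; reducing to Smith normal form yields diagonal entries (1,1,1,1,1,1,1,1).

∂_2: C_2 → C_1 acts by ∂[p,q,r] = [q,r] − [p,r] + [p,q]. For instance
  ∂ADM = DM − AM + AD,
  ∂EJL = JL − EL + EJ.
As a 27×18 matrix over Z this has rank 17, with invariant factors (1,1,1,1,1,1,1,1,1,1,1,1,1,1,1,1,1).

Now H_k = ker ∂_k / im ∂_{k+1}, so:

  H_0: rank C_0 − rank ∂_1 = 9 − 8 = 1, and the invariant factors of ∂_1 are all 1, so H_0 = Z.
  H_1: rank ker ∂_1 − rank ∂_2 = (27 − 8) − 17 = 2, and the invariant factors of ∂_2 are all 1, so H_1 = Z^2.
  H_2: rank ker ∂_2 − rank ∂_3 = (18 − 17) − 0 = 1, and there is no ∂_3, so H_2 = Z.

As a check, the Euler characteristic is 9 − 27 + 18 = 0, which agrees with 1 − 2 + 1 = 0.
(K is a triangulation of the torus T^2.)

H_0 ≅ Z,  H_1 ≅ Z^2,  H_2 ≅ Z.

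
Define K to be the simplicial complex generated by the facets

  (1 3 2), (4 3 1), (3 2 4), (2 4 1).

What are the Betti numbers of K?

b_0 = 1, b_1 = 0, b_2 = 1.

K has 4 vertices, 6 edges, 4 triangles.
rank ∂_0 = 0, rank ∂_1 = 3 ⇒ b_0 = 4 − 0 − 3 = 1; all invariant factors of ∂_1 are 1 so no torsion. So H_0 ≅ Z.
rank ∂_1 = 3, rank ∂_2 = 3 ⇒ b_1 = 6 − 3 − 3 = 0; all invariant factors of ∂_2 are 1 so no torsion. So H_1 ≅ 0.
rank ∂_2 = 3, rank ∂_3 = 0 ⇒ b_2 = 4 − 3 − 0 = 1. So H_2 ≅ Z.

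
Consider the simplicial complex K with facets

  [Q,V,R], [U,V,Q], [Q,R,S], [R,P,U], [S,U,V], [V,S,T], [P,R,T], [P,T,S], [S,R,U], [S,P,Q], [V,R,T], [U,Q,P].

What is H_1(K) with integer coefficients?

H_1 = Z/2Z.

We work with the vertex ordering P < Q < R < S < T < U < V. The simplices of K, each written with vertices in increasing order, are:

  0-simplices (7): P, Q, R, S, T, U, V
  1-simplices (18): PQ, PR, PS, PT, PU, QR, QS, QU, QV, RS, RT, RU, RV, ST, SU, SV, TV, UV
  2-simplices (12): PQS, PQU, PRT, PRU, PST, QRS, QRV, QUV, RSU, RTV, STV, SUV

Hence C_0 ≅ Z^7, C_1 ≅ Z^18, C_2 ≅ Z^12.

The boundary map ∂_1: C_1 → C_0 is given by ∂[p,q] = [q] − [p].
The resulting 7×18 matrix has rank 6, and its Smith normal form has invariant factors (1,1,1,1,1,1).

The boundary map ∂_2: C_2 → C_1 maps a triangle to the signed sum of its edges. For instance
  ∂QRV = RV − QV + QR,
  ∂RTV = TV − RV + RT.
This gives a 18×12 integer matrix of rank 12; reducing to Smith normal form yields diagonal entries (1,1,1,1,1,1,1,1,1,1,1,2).

Now H_k = ker ∂_k / im ∂_{k+1}, so:

  H_1: rank ker ∂_1 − rank ∂_2 = (18 − 6) − 12 = 0, and ∂_2 has invariant factor 2 > 1, so H_1 ≅ Z/2Z.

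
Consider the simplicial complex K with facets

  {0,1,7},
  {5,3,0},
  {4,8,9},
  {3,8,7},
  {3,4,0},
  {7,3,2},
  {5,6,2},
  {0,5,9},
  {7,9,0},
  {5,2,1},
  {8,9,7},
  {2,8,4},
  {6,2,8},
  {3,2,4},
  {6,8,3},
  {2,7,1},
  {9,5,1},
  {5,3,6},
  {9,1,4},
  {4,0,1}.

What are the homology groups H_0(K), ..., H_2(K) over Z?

H_0 = Z,  H_1 = Z × Z/2,  H_2 = 0.

K has 10 vertices, 30 edges, 20 triangles.
rank ∂_0 = 0, rank ∂_1 = 9 ⇒ b_0 = 10 − 0 − 9 = 1; all invariant factors of ∂_1 are 1 so no torsion. So H_0 ≅ Z.
rank ∂_1 = 9, rank ∂_2 = 20 ⇒ b_1 = 30 − 9 − 20 = 1; ∂_2 has invariant factor(s) [2] giving torsion. So H_1 ≅ Z × Z/2.
rank ∂_2 = 20, rank ∂_3 = 0 ⇒ b_2 = 20 − 20 − 0 = 0. So H_2 ≅ 0.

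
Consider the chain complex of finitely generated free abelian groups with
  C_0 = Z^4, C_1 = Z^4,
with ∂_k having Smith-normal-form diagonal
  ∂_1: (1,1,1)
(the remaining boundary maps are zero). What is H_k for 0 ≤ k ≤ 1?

H_0: b_0 = 4 − 0 − 3 = 1; torsion from ∂_1 factors > 1: none. So H_0 = Z.
H_1: b_1 = 4 − 3 − 0 = 1; torsion from ∂_2 factors > 1: none. So H_1 = Z.

H_0 = Z,  H_1 = Z.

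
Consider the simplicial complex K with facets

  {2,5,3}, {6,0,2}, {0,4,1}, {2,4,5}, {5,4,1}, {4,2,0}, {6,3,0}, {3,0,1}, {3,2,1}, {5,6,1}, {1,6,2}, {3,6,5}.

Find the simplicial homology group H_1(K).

H_1 ≅ Z_2.

K has 7 vertices, 18 edges, 12 triangles.
rank ∂_1 = 6, rank ∂_2 = 12 ⇒ b_1 = 18 − 6 − 12 = 0; ∂_2 has invariant factor(s) [2] giving torsion. So H_1 = Z_2.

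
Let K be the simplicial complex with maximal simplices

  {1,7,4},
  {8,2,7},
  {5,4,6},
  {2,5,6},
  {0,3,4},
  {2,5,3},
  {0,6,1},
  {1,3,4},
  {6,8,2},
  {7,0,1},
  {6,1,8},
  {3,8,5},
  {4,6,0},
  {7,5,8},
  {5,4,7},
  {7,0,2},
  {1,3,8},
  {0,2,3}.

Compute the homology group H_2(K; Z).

Fix the vertex order 0 < 1 < 2 < 3 < 4 < 5 < 6 < 7 < 8 and write every simplex with vertices in increasing order. Then dim K = 2 and the simplices of K are:

  0-simplices (9): [0], [1], [2], [3], [4], [5], [6], [7], [8]
  1-simplices (27): (27 of them)
  2-simplices (18): [0,1,6], [0,1,7], [0,2,3], [0,2,7], [0,3,4], [0,4,6], [1,3,4], [1,3,8], [1,4,7], [1,6,8], [2,3,5], [2,5,6], [2,6,8], [2,7,8], [3,5,8], [4,5,6], [4,5,7], [5,7,8]

giving chain groups C_0 ≅ Z^9, C_1 ≅ Z^27, C_2 ≅ Z^18.

Boundary ∂_1: C_1 → C_0 maps an edge to its endpoints' difference, ∂[p,q] = q − p.
As a 9×27 matrix over Z this has rank 8, with invariant factors (1,1,1,1,1,1,1,1).

The boundary map ∂_2: C_2 → C_1 maps a triangle to the signed sum of its edges. For instance
  ∂[1,3,4] = [3,4] − [1,4] + [1,3],
  ∂[4,5,7] = [5,7] − [4,7] + [4,5].
The 27×18 boundary matrix has rank 18 and Smith normal form diag(1,1,1,1,1,1,1,1,1,1,1,1,1,1,1,1,1,2).

Reading off H_k = ker ∂_k / im ∂_{k+1}:

  H_2: rank ker ∂_2 − rank ∂_3 = (18 − 18) − 0 = 0, and there is no ∂_3, so H_2 ≅ 0.

H_2 ≅ 0.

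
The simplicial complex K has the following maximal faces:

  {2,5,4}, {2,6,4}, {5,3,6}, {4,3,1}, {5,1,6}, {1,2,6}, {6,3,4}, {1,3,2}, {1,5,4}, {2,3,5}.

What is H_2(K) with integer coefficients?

H_2 ≅ 0.

Fix the vertex order 1 < 2 < 3 < 4 < 5 < 6 and write every simplex with vertices in increasing order. Then dim K = 2 and the simplices of K are:

  0-simplices (6): [1], [2], [3], [4], [5], [6]
  1-simplices (15): [1,2], [1,3], [1,4], [1,5], [1,6], [2,3], [2,4], [2,5], [2,6], [3,4], [3,5], [3,6], [4,5], [4,6], [5,6]
  2-simplices (10): [1,2,3], [1,2,6], [1,3,4], [1,4,5], [1,5,6], [2,3,5], [2,4,5], [2,4,6], [3,4,6], [3,5,6]

so the chain groups are C_0 ≅ Z^6, C_1 ≅ Z^15, C_2 ≅ Z^10.

Boundary ∂_1: C_1 → C_0 sends each edge [p,q] (with p < q) to q − p.
The resulting 6×15 matrix has rank 5, and its Smith normal form has invariant factors (1,1,1,1,1).

∂_2: C_2 → C_1 maps a triangle to the signed sum of its edges. For instance
  ∂[2,3,5] = [3,5] − [2,5] + [2,3],
  ∂[3,4,6] = [4,6] − [3,6] + [3,4].
This gives a 15×10 integer matrix of rank 10; reducing to Smith normal form yields diagonal entries (1,1,1,1,1,1,1,1,1,2).

Now H_k = ker ∂_k / im ∂_{k+1}, so:

  H_2: rank ker ∂_2 − rank ∂_3 = (10 − 10) − 0 = 0, and there is no ∂_3, so H_2 = 0.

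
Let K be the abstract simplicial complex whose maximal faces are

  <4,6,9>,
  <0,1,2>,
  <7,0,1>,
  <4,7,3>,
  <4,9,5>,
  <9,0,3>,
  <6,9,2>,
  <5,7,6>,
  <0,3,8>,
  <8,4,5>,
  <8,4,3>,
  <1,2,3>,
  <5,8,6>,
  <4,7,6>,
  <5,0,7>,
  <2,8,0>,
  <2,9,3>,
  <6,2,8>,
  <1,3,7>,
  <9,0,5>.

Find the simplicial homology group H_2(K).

Fix the vertex order 0 < 1 < 2 < 3 < 4 < 5 < 6 < 7 < 8 < 9 and write every simplex with vertices in increasing order. Then dim K = 2 and the simplices of K are:

  0-simplices (10): [0], [1], [2], [3], [4], [5], [6], [7], [8], [9]
  1-simplices (30): (30 of them)
  2-simplices (20): (20 of them)

so the chain groups are C_0 ≅ Z^10, C_1 ≅ Z^30, C_2 ≅ Z^20.

The boundary map ∂_1: C_1 → C_0 is given by ∂[p,q] = [q] − [p].
As a 10×30 matrix over Z this has rank 9, with invariant factors (1,1,1,1,1,1,1,1,1).

The boundary map ∂_2: C_2 → C_1 maps a triangle to the signed sum of its edges. For instance
  ∂[4,5,8] = [5,8] − [4,8] + [4,5],
  ∂[4,5,9] = [5,9] − [4,9] + [4,5].
The 30×20 boundary matrix has rank 20 and Smith normal form diag(1,1,1,1,1,1,1,1,1,1,1,1,1,1,1,1,1,1,1,2).

Reading off H_k = ker ∂_k / im ∂_{k+1}:

  H_2: rank ker ∂_2 − rank ∂_3 = (20 − 20) − 0 = 0, and there is no ∂_3, so H_2 = 0.

H_2 = 0.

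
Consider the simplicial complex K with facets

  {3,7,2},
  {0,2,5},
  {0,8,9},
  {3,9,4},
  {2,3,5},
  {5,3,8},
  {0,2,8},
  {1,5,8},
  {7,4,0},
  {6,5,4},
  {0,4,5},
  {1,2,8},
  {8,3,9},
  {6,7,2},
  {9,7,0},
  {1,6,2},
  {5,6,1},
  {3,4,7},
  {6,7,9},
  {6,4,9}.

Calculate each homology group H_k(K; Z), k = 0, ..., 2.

Order the vertices as 0 < 1 < 2 < 3 < 4 < 5 < 6 < 7 < 8 < 9. Listing each simplex with vertices in this order, K has dimension 2 with simplices:

  0-simplices (10): [0], [1], [2], [3], [4], [5], [6], [7], [8], [9]
  1-simplices (30): (30 of them)
  2-simplices (20): (20 of them)

so the chain groups are C_0 ≅ Z^10, C_1 ≅ Z^30, C_2 ≅ Z^20.

The boundary map ∂_1: C_1 → C_0 maps an edge to its endpoints' difference, ∂[p,q] = q − p. For instance
  ∂[8,9] = [9] − [8].
The 10×30 boundary matrix has rank 9 and Smith normal form diag(1,1,1,1,1,1,1,1,1).

∂_2: C_2 → C_1 maps a triangle to the signed sum of its edges. For instance
  ∂[2,3,5] = [3,5] − [2,5] + [2,3],
  ∂[1,5,6] = [5,6] − [1,6] + [1,5].
As a 30×20 matrix over Z this has rank 20, with invariant factors (1,1,1,1,1,1,1,1,1,1,1,1,1,1,1,1,1,1,1,2).

Reading off H_k = ker ∂_k / im ∂_{k+1}:

  H_0: rank C_0 − rank ∂_1 = 10 − 9 = 1, and the invariant factors of ∂_1 are all 1, so H_0 ≅ Z.
  H_1: rank ker ∂_1 − rank ∂_2 = (30 − 9) − 20 = 1, and ∂_2 has invariant factor 2 > 1, so H_1 ≅ Z ⊕ Z_2.
  H_2: rank ker ∂_2 − rank ∂_3 = (20 − 20) − 0 = 0, and there is no ∂_3, so H_2 ≅ 0.

As a check, the Euler characteristic is 10 − 30 + 20 = 0, which agrees with 1 − 1 + 0 = 0.
(K is a triangulation of the Klein bottle.)

H_0 ≅ Z,  H_1 ≅ Z ⊕ Z_2,  H_2 = 0.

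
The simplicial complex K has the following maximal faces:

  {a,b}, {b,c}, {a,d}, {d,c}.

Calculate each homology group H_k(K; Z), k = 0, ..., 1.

H_0 ≅ Z,  H_1 ≅ Z.

Order the vertices as a < b < c < d. Listing each simplex with vertices in this order, K has dimension 1 with simplices:

  0-simplices (4): a, b, c, d
  1-simplices (4): ab, ad, bc, cd

Hence C_0 ≅ Z^4, C_1 ≅ Z^4.

∂_1: C_1 → C_0 maps an edge to its endpoints' difference, ∂[p,q] = q − p. For instance
  ∂ab = b − a.
The resulting 4×4 matrix has rank 3, and its Smith normal form has invariant factors (1,1,1).

Now H_k = ker ∂_k / im ∂_{k+1}, so:

  H_0: rank C_0 − rank ∂_1 = 4 − 3 = 1, and the invariant factors of ∂_1 are all 1, so H_0 = Z.
  H_1: rank ker ∂_1 − rank ∂_2 = (4 − 3) − 0 = 1, and there is no ∂_2, so H_1 = Z.

(K is a triangulation of the circle S^1.)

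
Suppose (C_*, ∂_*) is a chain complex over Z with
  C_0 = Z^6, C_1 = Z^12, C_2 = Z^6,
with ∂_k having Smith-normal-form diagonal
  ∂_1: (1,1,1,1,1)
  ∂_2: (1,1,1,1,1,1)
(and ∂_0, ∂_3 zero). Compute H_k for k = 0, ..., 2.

H_0: b_0 = 6 − 0 − 5 = 1; torsion from ∂_1 factors > 1: none. So H_0 = Z.
H_1: b_1 = 12 − 5 − 6 = 1; torsion from ∂_2 factors > 1: none. So H_1 = Z.
H_2: b_2 = 6 − 6 − 0 = 0; torsion from ∂_3 factors > 1: none. So H_2 = 0.

H_0 = Z,  H_1 = Z,  H_2 = 0.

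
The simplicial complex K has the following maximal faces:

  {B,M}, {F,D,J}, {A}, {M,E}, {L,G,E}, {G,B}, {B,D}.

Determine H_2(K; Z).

H_2 = 0.

We work with the vertex ordering A < B < D < E < F < G < J < L < M. The simplices of K, each written with vertices in increasing order, are:

  0-simplices (9): A, B, D, E, F, G, J, L, M
  1-simplices (10): BD, BG, BM, DF, DJ, EG, EL, EM, FJ, GL
  2-simplices (2): DFJ, EGL

giving chain groups C_0 ≅ Z^9, C_1 ≅ Z^10, C_2 ≅ Z^2.

The boundary map ∂_1: C_1 → C_0 is given by ∂[p,q] = [q] − [p].
The 9×10 boundary matrix has rank 7 and Smith normal form diag(1,1,1,1,1,1,1).

Boundary ∂_2: C_2 → C_1 acts by ∂[p,q,r] = [q,r] − [p,r] + [p,q]. For instance
  ∂EGL = GL − EL + EG,
  ∂DFJ = FJ − DJ + DF.
The 10×2 boundary matrix has rank 2 and Smith normal form diag(1,1).

Computing H_k = (kernel of ∂_k) / (image of ∂_{k+1}):

  H_2: rank ker ∂_2 − rank ∂_3 = (2 − 2) − 0 = 0, and there is no ∂_3, so H_2 ≅ 0.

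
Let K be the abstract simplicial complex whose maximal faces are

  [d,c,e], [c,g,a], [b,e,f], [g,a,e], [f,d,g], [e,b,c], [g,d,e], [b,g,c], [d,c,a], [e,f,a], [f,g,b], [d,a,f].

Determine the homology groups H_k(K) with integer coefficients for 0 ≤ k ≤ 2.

H_0 = Z,  H_1 = Z/2Z,  H_2 = 0.

We work with the vertex ordering a < b < c < d < e < f < g. The simplices of K, each written with vertices in increasing order, are:

  0-simplices (7): a, b, c, d, e, f, g
  1-simplices (18): ac, ad, ae, af, ag, bc, be, bf, bg, cd, ce, cg, de, df, dg, ef, eg, fg
  2-simplices (12): acd, acg, adf, aef, aeg, bce, bcg, bef, bfg, cde, deg, dfg

giving chain groups C_0 ≅ Z^7, C_1 ≅ Z^18, C_2 ≅ Z^12.

Boundary ∂_1: C_1 → C_0 sends each edge [p,q] (with p < q) to q − p. For instance
  ∂bg = g − b.
The 7×18 boundary matrix has rank 6 and Smith normal form diag(1,1,1,1,1,1).

The boundary map ∂_2: C_2 → C_1 maps a triangle to the signed sum of its edges. For instance
  ∂acd = cd − ad + ac,
  ∂aeg = eg − ag + ae.
The resulting 18×12 matrix has rank 12, and its Smith normal form has invariant factors (1,1,1,1,1,1,1,1,1,1,1,2).

Computing H_k = (kernel of ∂_k) / (image of ∂_{k+1}):

  H_0: rank C_0 − rank ∂_1 = 7 − 6 = 1, and the invariant factors of ∂_1 are all 1, so H_0 = Z.
  H_1: rank ker ∂_1 − rank ∂_2 = (18 − 6) − 12 = 0, and ∂_2 has invariant factor 2 > 1, so H_1 = Z/2Z.
  H_2: rank ker ∂_2 − rank ∂_3 = (12 − 12) − 0 = 0, and there is no ∂_3, so H_2 = 0.

As a check, the Euler characteristic is 7 − 18 + 12 = 1, which agrees with 1 − 0 + 0 = 1.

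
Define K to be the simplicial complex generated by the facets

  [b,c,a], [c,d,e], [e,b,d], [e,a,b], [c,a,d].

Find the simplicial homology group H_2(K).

H_2 = 0.

Order the vertices as a < b < c < d < e. Listing each simplex with vertices in this order, K has dimension 2 with simplices:

  0-simplices (5): a, b, c, d, e
  1-simplices (10): ab, ac, ad, ae, bc, bd, be, cd, ce, de
  2-simplices (5): abc, abe, acd, bde, cde

so the chain groups are C_0 ≅ Z^5, C_1 ≅ Z^10, C_2 ≅ Z^5.

The boundary map ∂_1: C_1 → C_0 is given by ∂[p,q] = [q] − [p]. For instance
  ∂ab = b − a.
The 5×10 boundary matrix has rank 4 and Smith normal form diag(1,1,1,1).

The boundary map ∂_2: C_2 → C_1 acts by ∂[p,q,r] = [q,r] − [p,r] + [p,q]. For instance
  ∂abe = be − ae + ab,
  ∂abc = bc − ac + ab.
This gives a 10×5 integer matrix of rank 5; reducing to Smith normal form yields diagonal entries (1,1,1,1,1).

From H_k ≅ ker(∂_k) / im(∂_{k+1}) we obtain:

  H_2: rank ker ∂_2 − rank ∂_3 = (5 − 5) − 0 = 0, and there is no ∂_3, so H_2 = 0.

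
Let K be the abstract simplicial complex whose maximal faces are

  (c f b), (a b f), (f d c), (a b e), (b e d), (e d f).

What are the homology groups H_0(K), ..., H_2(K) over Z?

H_0 ≅ Z,  H_1 ≅ Z,  H_2 = 0.

We work with the vertex ordering a < b < c < d < e < f. The simplices of K, each written with vertices in increasing order, are:

  0-simplices (6): a, b, c, d, e, f
  1-simplices (12): ab, ae, af, bc, bd, be, bf, cd, cf, de, df, ef
  2-simplices (6): abe, abf, bcf, bde, cdf, def

giving chain groups C_0 ≅ Z^6, C_1 ≅ Z^12, C_2 ≅ Z^6.

∂_1: C_1 → C_0 sends each edge [p,q] (with p < q) to q − p. For instance
  ∂cf = f − c.
As a 6×12 matrix over Z this has rank 5, with invariant factors (1,1,1,1,1).

The boundary map ∂_2: C_2 → C_1 maps a triangle to the signed sum of its edges. For instance
  ∂bde = de − be + bd,
  ∂abe = be − ae + ab.
The 12×6 boundary matrix has rank 6 and Smith normal form diag(1,1,1,1,1,1).

Reading off H_k = ker ∂_k / im ∂_{k+1}:

  H_0: rank C_0 − rank ∂_1 = 6 − 5 = 1, and the invariant factors of ∂_1 are all 1, so H_0 = Z.
  H_1: rank ker ∂_1 − rank ∂_2 = (12 − 5) − 6 = 1, and the invariant factors of ∂_2 are all 1, so H_1 = Z.
  H_2: rank ker ∂_2 − rank ∂_3 = (6 − 6) − 0 = 0, and there is no ∂_3, so H_2 = 0.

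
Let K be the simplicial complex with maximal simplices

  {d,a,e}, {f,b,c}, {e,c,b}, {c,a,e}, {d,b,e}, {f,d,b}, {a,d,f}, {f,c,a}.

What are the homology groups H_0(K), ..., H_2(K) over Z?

We work with the vertex ordering a < b < c < d < e < f. The simplices of K, each written with vertices in increasing order, are:

  0-simplices (6): a, b, c, d, e, f
  1-simplices (12): ac, ad, ae, af, bc, bd, be, bf, ce, cf, de, df
  2-simplices (8): ace, acf, ade, adf, bce, bcf, bde, bdf

so the chain groups are C_0 ≅ Z^6, C_1 ≅ Z^12, C_2 ≅ Z^8.

The boundary map ∂_1: C_1 → C_0 sends each edge [p,q] (with p < q) to q − p. For instance
  ∂ac = c − a.
The 6×12 boundary matrix has rank 5 and Smith normal form diag(1,1,1,1,1).

∂_2: C_2 → C_1 acts by ∂[p,q,r] = [q,r] − [p,r] + [p,q]. For instance
  ∂bce = ce − be + bc,
  ∂bdf = df − bf + bd.
As a 12×8 matrix over Z this has rank 7, with invariant factors (1,1,1,1,1,1,1).

From H_k ≅ ker(∂_k) / im(∂_{k+1}) we obtain:

  H_0: rank C_0 − rank ∂_1 = 6 − 5 = 1, and the invariant factors of ∂_1 are all 1, so H_0 = Z.
  H_1: rank ker ∂_1 − rank ∂_2 = (12 − 5) − 7 = 0, and the invariant factors of ∂_2 are all 1, so H_1 = 0.
  H_2: rank ker ∂_2 − rank ∂_3 = (8 − 7) − 0 = 1, and there is no ∂_3, so H_2 = Z.

H_0 ≅ Z,  H_1 = 0,  H_2 ≅ Z.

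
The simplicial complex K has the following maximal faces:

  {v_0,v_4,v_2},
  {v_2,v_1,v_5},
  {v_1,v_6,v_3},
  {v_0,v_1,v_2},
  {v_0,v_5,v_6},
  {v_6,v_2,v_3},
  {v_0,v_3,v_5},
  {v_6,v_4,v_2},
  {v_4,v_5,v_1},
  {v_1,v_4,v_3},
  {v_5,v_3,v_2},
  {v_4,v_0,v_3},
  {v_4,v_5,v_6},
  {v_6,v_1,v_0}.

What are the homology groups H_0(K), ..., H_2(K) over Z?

Take the total order v_0 < v_1 < v_2 < v_3 < v_4 < v_5 < v_6 on the vertex set. Then K (dimension 2) consists of the simplices:

  0-simplices (7): [v_0], [v_1], [v_2], [v_3], [v_4], [v_5], [v_6]
  1-simplices (21): (21 of them)
  2-simplices (14): (14 of them)

Hence C_0 ≅ Z^7, C_1 ≅ Z^21, C_2 ≅ Z^14.

∂_1: C_1 → C_0 maps an edge to its endpoints' difference, ∂[p,q] = q − p.
The 7×21 boundary matrix has rank 6 and Smith normal form diag(1,1,1,1,1,1).

The boundary map ∂_2: C_2 → C_1 sends each 2-simplex [p,q,r] to [q,r] − [p,r] + [p,q]. For instance
  ∂[v_2,v_3,v_5] = [v_3,v_5] − [v_2,v_5] + [v_2,v_3],
  ∂[v_2,v_3,v_6] = [v_3,v_6] − [v_2,v_6] + [v_2,v_3].
As a 21×14 matrix over Z this has rank 13, with invariant factors (1,1,1,1,1,1,1,1,1,1,1,1,1).

Now H_k = ker ∂_k / im ∂_{k+1}, so:

  H_0: rank C_0 − rank ∂_1 = 7 − 6 = 1, and the invariant factors of ∂_1 are all 1, so H_0 = Z.
  H_1: rank ker ∂_1 − rank ∂_2 = (21 − 6) − 13 = 2, and the invariant factors of ∂_2 are all 1, so H_1 = Z^2.
  H_2: rank ker ∂_2 − rank ∂_3 = (14 − 13) − 0 = 1, and there is no ∂_3, so H_2 = Z.

H_0 ≅ Z,  H_1 ≅ Z^2,  H_2 ≅ Z.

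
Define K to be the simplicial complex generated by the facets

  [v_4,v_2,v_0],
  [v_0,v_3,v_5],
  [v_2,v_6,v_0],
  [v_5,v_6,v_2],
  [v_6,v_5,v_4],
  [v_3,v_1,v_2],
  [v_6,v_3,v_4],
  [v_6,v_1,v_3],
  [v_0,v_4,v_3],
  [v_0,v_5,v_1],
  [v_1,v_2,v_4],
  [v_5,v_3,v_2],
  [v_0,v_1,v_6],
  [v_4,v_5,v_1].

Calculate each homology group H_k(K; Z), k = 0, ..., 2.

H_0 ≅ Z,  H_1 ≅ Z^2,  H_2 ≅ Z.

Fix the vertex order v_0 < v_1 < v_2 < v_3 < v_4 < v_5 < v_6 and write every simplex with vertices in increasing order. Then dim K = 2 and the simplices of K are:

  0-simplices (7): [v_0], [v_1], [v_2], [v_3], [v_4], [v_5], [v_6]
  1-simplices (21): (21 of them)
  2-simplices (14): (14 of them)

giving chain groups C_0 ≅ Z^7, C_1 ≅ Z^21, C_2 ≅ Z^14.

The boundary map ∂_1: C_1 → C_0 is given by ∂[p,q] = [q] − [p].
The 7×21 boundary matrix has rank 6 and Smith normal form diag(1,1,1,1,1,1).

∂_2: C_2 → C_1 sends each 2-simplex [p,q,r] to [q,r] − [p,r] + [p,q]. For instance
  ∂[v_1,v_3,v_6] = [v_3,v_6] − [v_1,v_6] + [v_1,v_3],
  ∂[v_2,v_5,v_6] = [v_5,v_6] − [v_2,v_6] + [v_2,v_5].
The resulting 21×14 matrix has rank 13, and its Smith normal form has invariant factors (1,1,1,1,1,1,1,1,1,1,1,1,1).

Computing H_k = (kernel of ∂_k) / (image of ∂_{k+1}):

  H_0: rank C_0 − rank ∂_1 = 7 − 6 = 1, and the invariant factors of ∂_1 are all 1, so H_0 = Z.
  H_1: rank ker ∂_1 − rank ∂_2 = (21 − 6) − 13 = 2, and the invariant factors of ∂_2 are all 1, so H_1 = Z^2.
  H_2: rank ker ∂_2 − rank ∂_3 = (14 − 13) − 0 = 1, and there is no ∂_3, so H_2 = Z.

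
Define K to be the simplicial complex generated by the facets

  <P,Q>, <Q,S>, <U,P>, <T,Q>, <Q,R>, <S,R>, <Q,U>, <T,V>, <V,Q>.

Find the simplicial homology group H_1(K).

K has 7 vertices, 9 edges.
rank ∂_1 = 6, rank ∂_2 = 0 ⇒ b_1 = 9 − 6 − 0 = 3. So H_1 = Z^3.

H_1 ≅ Z^3.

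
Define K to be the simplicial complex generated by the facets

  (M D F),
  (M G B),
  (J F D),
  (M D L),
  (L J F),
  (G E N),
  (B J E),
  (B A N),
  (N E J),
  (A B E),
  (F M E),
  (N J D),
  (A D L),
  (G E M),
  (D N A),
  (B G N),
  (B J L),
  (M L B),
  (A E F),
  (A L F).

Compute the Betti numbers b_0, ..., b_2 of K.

b_0 = 1, b_1 = 1, b_2 = 0.

Order the vertices as A < B < D < E < F < G < J < L < M < N. Listing each simplex with vertices in this order, K has dimension 2 with simplices:

  0-simplices (10): A, B, D, E, F, G, J, L, M, N
  1-simplices (30): AB, AD, AE, AF, AL, AN, BE, BG, BJ, BL, BM, BN, DF, DJ, DL, DM, DN, EF, EG, EJ, EM, EN, FJ, FL, FM, GM, GN, JL, JN, LM
  2-simplices (20): ABE, ABN, ADL, ADN, AEF, AFL, BEJ, BGM, BGN, BJL, BLM, DFJ, DFM, DJN, DLM, EFM, EGM, EGN, EJN, FJL

so the chain groups are C_0 ≅ Z^10, C_1 ≅ Z^30, C_2 ≅ Z^20.

∂_1: C_1 → C_0 is given by ∂[p,q] = [q] − [p].
As a 10×30 matrix over Z this has rank 9, with invariant factors (1,1,1,1,1,1,1,1,1).

Boundary ∂_2: C_2 → C_1 sends each 2-simplex [p,q,r] to [q,r] − [p,r] + [p,q]. For instance
  ∂BEJ = EJ − BJ + BE,
  ∂EFM = FM − EM + EF.
The resulting 30×20 matrix has rank 20, and its Smith normal form has invariant factors (1,1,1,1,1,1,1,1,1,1,1,1,1,1,1,1,1,1,1,2).

Now H_k = ker ∂_k / im ∂_{k+1}, so:

  H_0: rank C_0 − rank ∂_1 = 10 − 9 = 1, and the invariant factors of ∂_1 are all 1, so H_0 ≅ Z.
  H_1: rank ker ∂_1 − rank ∂_2 = (30 − 9) − 20 = 1, and ∂_2 has invariant factor 2 > 1, so H_1 ≅ Z × Z/2.
  H_2: rank ker ∂_2 − rank ∂_3 = (20 − 20) − 0 = 0, and there is no ∂_3, so H_2 ≅ 0.

Hence the Betti numbers are b_0 = 1, b_1 = 1, b_2 = 0.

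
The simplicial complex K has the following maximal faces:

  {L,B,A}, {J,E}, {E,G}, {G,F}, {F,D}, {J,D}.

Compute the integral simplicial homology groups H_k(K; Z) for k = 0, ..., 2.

Take the total order A < B < D < E < F < G < J < L on the vertex set. Then K (dimension 2) consists of the simplices:

  0-simplices (8): A, B, D, E, F, G, J, L
  1-simplices (8): AB, AL, BL, DF, DJ, EG, EJ, FG
  2-simplices (1): ABL

so the chain groups are C_0 ≅ Z^8, C_1 ≅ Z^8, C_2 ≅ Z^1.

The boundary map ∂_1: C_1 → C_0 is given by ∂[p,q] = [q] − [p]. For instance
  ∂EG = G − E.
As a 8×8 matrix over Z this has rank 6, with invariant factors (1,1,1,1,1,1).

The boundary map ∂_2: C_2 → C_1 sends each 2-simplex [p,q,r] to [q,r] − [p,r] + [p,q]. For instance
  ∂ABL = BL − AL + AB.
The resulting 8×1 matrix has rank 1, and its Smith normal form has invariant factors (1).

Now H_k = ker ∂_k / im ∂_{k+1}, so:

  H_0: rank C_0 − rank ∂_1 = 8 − 6 = 2, and the invariant factors of ∂_1 are all 1, so H_0 = Z^2.
  H_1: rank ker ∂_1 − rank ∂_2 = (8 − 6) − 1 = 1, and the invariant factors of ∂_2 are all 1, so H_1 = Z.
  H_2: rank ker ∂_2 − rank ∂_3 = (1 − 1) − 0 = 0, and there is no ∂_3, so H_2 = 0.

H_0 = Z^2,  H_1 = Z,  H_2 = 0.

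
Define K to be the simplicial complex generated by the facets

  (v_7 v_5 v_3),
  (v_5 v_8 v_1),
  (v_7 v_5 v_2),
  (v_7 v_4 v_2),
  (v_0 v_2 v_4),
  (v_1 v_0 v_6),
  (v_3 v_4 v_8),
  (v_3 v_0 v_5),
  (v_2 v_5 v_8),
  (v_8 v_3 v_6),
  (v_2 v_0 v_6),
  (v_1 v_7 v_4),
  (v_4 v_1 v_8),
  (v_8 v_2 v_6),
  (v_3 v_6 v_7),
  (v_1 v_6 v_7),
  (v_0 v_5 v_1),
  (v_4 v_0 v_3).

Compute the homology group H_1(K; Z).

K has 9 vertices, 27 edges, 18 triangles.
rank ∂_1 = 8, rank ∂_2 = 17 ⇒ b_1 = 27 − 8 − 17 = 2; all invariant factors of ∂_2 are 1 so no torsion. So H_1 ≅ Z^2.

H_1 = Z^2.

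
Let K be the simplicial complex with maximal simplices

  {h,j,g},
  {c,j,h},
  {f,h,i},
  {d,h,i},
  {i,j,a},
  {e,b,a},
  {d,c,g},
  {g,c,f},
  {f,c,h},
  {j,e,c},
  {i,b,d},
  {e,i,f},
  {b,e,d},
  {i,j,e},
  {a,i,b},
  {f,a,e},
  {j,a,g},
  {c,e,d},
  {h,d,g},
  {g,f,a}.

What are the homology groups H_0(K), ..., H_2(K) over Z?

K has 10 vertices, 30 edges, 20 triangles.
rank ∂_0 = 0, rank ∂_1 = 9 ⇒ b_0 = 10 − 0 − 9 = 1; all invariant factors of ∂_1 are 1 so no torsion. So H_0 ≅ Z.
rank ∂_1 = 9, rank ∂_2 = 20 ⇒ b_1 = 30 − 9 − 20 = 1; ∂_2 has invariant factor(s) [2] giving torsion. So H_1 ≅ Z × Z/2.
rank ∂_2 = 20, rank ∂_3 = 0 ⇒ b_2 = 20 − 20 − 0 = 0. So H_2 ≅ 0.

H_0 ≅ Z,  H_1 ≅ Z × Z/2,  H_2 = 0.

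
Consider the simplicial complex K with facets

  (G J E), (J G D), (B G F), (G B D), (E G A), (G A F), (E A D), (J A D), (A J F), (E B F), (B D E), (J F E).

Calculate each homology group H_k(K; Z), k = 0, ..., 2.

H_0 = Z,  H_1 = Z_2,  H_2 = 0.

Order the vertices as A < B < D < E < F < G < J. Listing each simplex with vertices in this order, K has dimension 2 with simplices:

  0-simplices (7): A, B, D, E, F, G, J
  1-simplices (18): AD, AE, AF, AG, AJ, BD, BE, BF, BG, DE, DG, DJ, EF, EG, EJ, FG, FJ, GJ
  2-simplices (12): ADE, ADJ, AEG, AFG, AFJ, BDE, BDG, BEF, BFG, DGJ, EFJ, EGJ

Hence C_0 ≅ Z^7, C_1 ≅ Z^18, C_2 ≅ Z^12.

∂_1: C_1 → C_0 is given by ∂[p,q] = [q] − [p]. For instance
  ∂EF = F − E.
As a 7×18 matrix over Z this has rank 6, with invariant factors (1,1,1,1,1,1).

Boundary ∂_2: C_2 → C_1 maps a triangle to the signed sum of its edges. For instance
  ∂AEG = EG − AG + AE,
  ∂BDE = DE − BE + BD.
The resulting 18×12 matrix has rank 12, and its Smith normal form has invariant factors (1,1,1,1,1,1,1,1,1,1,1,2).

From H_k ≅ ker(∂_k) / im(∂_{k+1}) we obtain:

  H_0: rank C_0 − rank ∂_1 = 7 − 6 = 1, and the invariant factors of ∂_1 are all 1, so H_0 ≅ Z.
  H_1: rank ker ∂_1 − rank ∂_2 = (18 − 6) − 12 = 0, and ∂_2 has invariant factor 2 > 1, so H_1 ≅ Z_2.
  H_2: rank ker ∂_2 − rank ∂_3 = (12 − 12) − 0 = 0, and there is no ∂_3, so H_2 ≅ 0.

As a check, the Euler characteristic is 7 − 18 + 12 = 1, which agrees with 1 − 0 + 0 = 1.
(K is a triangulation of the real projective plane RP^2.)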